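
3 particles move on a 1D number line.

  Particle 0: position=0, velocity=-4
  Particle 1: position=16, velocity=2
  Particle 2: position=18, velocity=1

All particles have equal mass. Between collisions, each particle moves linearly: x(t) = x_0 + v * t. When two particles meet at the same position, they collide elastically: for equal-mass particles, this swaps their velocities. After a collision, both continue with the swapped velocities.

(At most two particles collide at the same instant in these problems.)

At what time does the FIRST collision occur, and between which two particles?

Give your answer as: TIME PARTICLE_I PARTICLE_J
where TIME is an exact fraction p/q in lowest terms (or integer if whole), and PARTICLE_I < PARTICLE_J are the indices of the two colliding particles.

Pair (0,1): pos 0,16 vel -4,2 -> not approaching (rel speed -6 <= 0)
Pair (1,2): pos 16,18 vel 2,1 -> gap=2, closing at 1/unit, collide at t=2
Earliest collision: t=2 between 1 and 2

Answer: 2 1 2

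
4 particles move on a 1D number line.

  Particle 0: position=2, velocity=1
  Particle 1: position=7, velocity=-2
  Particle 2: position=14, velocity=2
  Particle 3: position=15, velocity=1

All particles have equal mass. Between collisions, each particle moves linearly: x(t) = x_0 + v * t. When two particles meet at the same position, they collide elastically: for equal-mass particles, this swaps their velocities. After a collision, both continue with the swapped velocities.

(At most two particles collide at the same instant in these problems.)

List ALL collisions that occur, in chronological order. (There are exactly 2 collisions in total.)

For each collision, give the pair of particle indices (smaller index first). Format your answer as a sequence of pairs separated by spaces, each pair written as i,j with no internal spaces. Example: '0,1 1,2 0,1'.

Collision at t=1: particles 2 and 3 swap velocities; positions: p0=3 p1=5 p2=16 p3=16; velocities now: v0=1 v1=-2 v2=1 v3=2
Collision at t=5/3: particles 0 and 1 swap velocities; positions: p0=11/3 p1=11/3 p2=50/3 p3=52/3; velocities now: v0=-2 v1=1 v2=1 v3=2

Answer: 2,3 0,1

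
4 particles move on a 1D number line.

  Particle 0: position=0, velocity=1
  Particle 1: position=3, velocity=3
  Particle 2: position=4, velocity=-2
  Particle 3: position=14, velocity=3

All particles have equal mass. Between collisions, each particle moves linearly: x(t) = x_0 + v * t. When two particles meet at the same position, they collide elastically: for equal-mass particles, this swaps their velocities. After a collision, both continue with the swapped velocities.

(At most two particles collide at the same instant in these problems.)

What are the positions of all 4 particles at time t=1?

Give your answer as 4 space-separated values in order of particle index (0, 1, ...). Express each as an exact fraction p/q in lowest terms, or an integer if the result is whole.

Answer: 1 2 6 17

Derivation:
Collision at t=1/5: particles 1 and 2 swap velocities; positions: p0=1/5 p1=18/5 p2=18/5 p3=73/5; velocities now: v0=1 v1=-2 v2=3 v3=3
Advance to t=1 (no further collisions before then); velocities: v0=1 v1=-2 v2=3 v3=3; positions = 1 2 6 17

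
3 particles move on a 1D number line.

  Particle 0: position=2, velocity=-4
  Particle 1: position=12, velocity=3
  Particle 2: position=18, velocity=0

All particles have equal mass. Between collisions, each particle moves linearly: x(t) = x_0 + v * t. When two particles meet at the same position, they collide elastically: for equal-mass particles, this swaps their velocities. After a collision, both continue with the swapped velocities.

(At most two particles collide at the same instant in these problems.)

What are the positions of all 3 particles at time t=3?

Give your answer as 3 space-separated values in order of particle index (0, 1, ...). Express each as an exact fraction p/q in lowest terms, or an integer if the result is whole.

Collision at t=2: particles 1 and 2 swap velocities; positions: p0=-6 p1=18 p2=18; velocities now: v0=-4 v1=0 v2=3
Advance to t=3 (no further collisions before then); velocities: v0=-4 v1=0 v2=3; positions = -10 18 21

Answer: -10 18 21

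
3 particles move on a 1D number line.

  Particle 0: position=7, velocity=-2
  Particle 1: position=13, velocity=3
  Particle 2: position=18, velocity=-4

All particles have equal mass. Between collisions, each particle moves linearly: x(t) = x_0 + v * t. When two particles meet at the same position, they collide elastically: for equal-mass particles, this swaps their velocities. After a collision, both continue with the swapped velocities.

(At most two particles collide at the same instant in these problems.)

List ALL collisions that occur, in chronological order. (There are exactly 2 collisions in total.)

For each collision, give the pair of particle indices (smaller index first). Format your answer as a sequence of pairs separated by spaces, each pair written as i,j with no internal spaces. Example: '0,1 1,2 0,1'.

Answer: 1,2 0,1

Derivation:
Collision at t=5/7: particles 1 and 2 swap velocities; positions: p0=39/7 p1=106/7 p2=106/7; velocities now: v0=-2 v1=-4 v2=3
Collision at t=11/2: particles 0 and 1 swap velocities; positions: p0=-4 p1=-4 p2=59/2; velocities now: v0=-4 v1=-2 v2=3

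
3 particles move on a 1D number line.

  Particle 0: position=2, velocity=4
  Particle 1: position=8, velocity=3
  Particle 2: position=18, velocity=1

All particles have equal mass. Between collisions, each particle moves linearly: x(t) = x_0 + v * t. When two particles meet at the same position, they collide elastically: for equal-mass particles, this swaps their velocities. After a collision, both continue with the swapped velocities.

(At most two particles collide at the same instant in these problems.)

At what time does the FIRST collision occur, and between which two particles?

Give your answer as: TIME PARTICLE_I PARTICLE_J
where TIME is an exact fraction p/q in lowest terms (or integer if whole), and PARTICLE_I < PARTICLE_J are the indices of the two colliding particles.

Answer: 5 1 2

Derivation:
Pair (0,1): pos 2,8 vel 4,3 -> gap=6, closing at 1/unit, collide at t=6
Pair (1,2): pos 8,18 vel 3,1 -> gap=10, closing at 2/unit, collide at t=5
Earliest collision: t=5 between 1 and 2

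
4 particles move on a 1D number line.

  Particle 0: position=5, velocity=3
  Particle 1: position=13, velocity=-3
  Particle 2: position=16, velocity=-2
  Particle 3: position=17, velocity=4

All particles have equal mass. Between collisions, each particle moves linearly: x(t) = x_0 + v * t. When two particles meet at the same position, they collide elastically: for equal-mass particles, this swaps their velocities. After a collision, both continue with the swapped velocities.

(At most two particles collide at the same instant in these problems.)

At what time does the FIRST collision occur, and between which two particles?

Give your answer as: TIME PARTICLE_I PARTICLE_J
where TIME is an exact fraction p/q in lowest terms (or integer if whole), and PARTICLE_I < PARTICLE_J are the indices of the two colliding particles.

Pair (0,1): pos 5,13 vel 3,-3 -> gap=8, closing at 6/unit, collide at t=4/3
Pair (1,2): pos 13,16 vel -3,-2 -> not approaching (rel speed -1 <= 0)
Pair (2,3): pos 16,17 vel -2,4 -> not approaching (rel speed -6 <= 0)
Earliest collision: t=4/3 between 0 and 1

Answer: 4/3 0 1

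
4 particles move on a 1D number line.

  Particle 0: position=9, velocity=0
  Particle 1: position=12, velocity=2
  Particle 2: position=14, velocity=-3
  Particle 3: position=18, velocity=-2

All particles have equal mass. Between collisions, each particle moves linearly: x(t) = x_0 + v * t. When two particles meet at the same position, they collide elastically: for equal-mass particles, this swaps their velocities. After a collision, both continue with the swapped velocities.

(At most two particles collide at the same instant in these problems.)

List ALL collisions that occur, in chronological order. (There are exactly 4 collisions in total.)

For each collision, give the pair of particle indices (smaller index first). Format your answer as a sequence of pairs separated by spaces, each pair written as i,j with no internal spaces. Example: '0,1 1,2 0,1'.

Answer: 1,2 2,3 0,1 1,2

Derivation:
Collision at t=2/5: particles 1 and 2 swap velocities; positions: p0=9 p1=64/5 p2=64/5 p3=86/5; velocities now: v0=0 v1=-3 v2=2 v3=-2
Collision at t=3/2: particles 2 and 3 swap velocities; positions: p0=9 p1=19/2 p2=15 p3=15; velocities now: v0=0 v1=-3 v2=-2 v3=2
Collision at t=5/3: particles 0 and 1 swap velocities; positions: p0=9 p1=9 p2=44/3 p3=46/3; velocities now: v0=-3 v1=0 v2=-2 v3=2
Collision at t=9/2: particles 1 and 2 swap velocities; positions: p0=1/2 p1=9 p2=9 p3=21; velocities now: v0=-3 v1=-2 v2=0 v3=2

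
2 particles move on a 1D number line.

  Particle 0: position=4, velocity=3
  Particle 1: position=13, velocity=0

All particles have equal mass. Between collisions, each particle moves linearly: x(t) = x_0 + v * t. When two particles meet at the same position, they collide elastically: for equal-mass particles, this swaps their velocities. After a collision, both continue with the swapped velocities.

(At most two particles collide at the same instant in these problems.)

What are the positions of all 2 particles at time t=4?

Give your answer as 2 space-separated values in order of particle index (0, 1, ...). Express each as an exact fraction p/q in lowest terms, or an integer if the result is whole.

Answer: 13 16

Derivation:
Collision at t=3: particles 0 and 1 swap velocities; positions: p0=13 p1=13; velocities now: v0=0 v1=3
Advance to t=4 (no further collisions before then); velocities: v0=0 v1=3; positions = 13 16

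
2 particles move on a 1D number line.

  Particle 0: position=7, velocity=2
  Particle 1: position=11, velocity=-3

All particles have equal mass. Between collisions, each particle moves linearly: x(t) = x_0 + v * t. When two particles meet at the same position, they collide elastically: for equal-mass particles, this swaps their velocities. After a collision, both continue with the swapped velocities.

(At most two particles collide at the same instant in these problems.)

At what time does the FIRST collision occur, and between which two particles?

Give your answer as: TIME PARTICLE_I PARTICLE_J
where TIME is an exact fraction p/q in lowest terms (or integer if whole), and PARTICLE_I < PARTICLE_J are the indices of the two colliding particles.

Pair (0,1): pos 7,11 vel 2,-3 -> gap=4, closing at 5/unit, collide at t=4/5
Earliest collision: t=4/5 between 0 and 1

Answer: 4/5 0 1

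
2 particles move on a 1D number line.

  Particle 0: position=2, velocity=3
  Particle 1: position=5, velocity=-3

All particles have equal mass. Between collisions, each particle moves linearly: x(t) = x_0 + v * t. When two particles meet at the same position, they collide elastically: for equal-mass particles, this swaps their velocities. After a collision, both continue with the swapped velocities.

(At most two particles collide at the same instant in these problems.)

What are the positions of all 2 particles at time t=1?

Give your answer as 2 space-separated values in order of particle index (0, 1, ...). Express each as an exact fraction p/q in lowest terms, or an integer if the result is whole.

Answer: 2 5

Derivation:
Collision at t=1/2: particles 0 and 1 swap velocities; positions: p0=7/2 p1=7/2; velocities now: v0=-3 v1=3
Advance to t=1 (no further collisions before then); velocities: v0=-3 v1=3; positions = 2 5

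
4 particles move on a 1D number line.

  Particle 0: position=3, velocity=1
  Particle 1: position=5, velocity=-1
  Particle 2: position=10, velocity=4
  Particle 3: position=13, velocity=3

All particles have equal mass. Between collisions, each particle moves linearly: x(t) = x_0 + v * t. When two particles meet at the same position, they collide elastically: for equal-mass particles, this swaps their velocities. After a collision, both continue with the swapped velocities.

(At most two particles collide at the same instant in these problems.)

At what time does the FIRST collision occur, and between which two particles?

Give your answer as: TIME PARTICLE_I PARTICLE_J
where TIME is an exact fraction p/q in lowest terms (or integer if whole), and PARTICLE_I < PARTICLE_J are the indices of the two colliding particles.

Answer: 1 0 1

Derivation:
Pair (0,1): pos 3,5 vel 1,-1 -> gap=2, closing at 2/unit, collide at t=1
Pair (1,2): pos 5,10 vel -1,4 -> not approaching (rel speed -5 <= 0)
Pair (2,3): pos 10,13 vel 4,3 -> gap=3, closing at 1/unit, collide at t=3
Earliest collision: t=1 between 0 and 1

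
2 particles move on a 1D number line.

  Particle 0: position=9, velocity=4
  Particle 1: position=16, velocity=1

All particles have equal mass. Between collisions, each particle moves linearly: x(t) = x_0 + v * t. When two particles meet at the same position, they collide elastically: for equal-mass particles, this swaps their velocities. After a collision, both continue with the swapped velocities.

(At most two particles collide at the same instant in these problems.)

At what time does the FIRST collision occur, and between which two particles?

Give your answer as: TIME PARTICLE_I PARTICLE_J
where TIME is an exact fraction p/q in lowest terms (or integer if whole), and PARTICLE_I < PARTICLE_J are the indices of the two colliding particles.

Pair (0,1): pos 9,16 vel 4,1 -> gap=7, closing at 3/unit, collide at t=7/3
Earliest collision: t=7/3 between 0 and 1

Answer: 7/3 0 1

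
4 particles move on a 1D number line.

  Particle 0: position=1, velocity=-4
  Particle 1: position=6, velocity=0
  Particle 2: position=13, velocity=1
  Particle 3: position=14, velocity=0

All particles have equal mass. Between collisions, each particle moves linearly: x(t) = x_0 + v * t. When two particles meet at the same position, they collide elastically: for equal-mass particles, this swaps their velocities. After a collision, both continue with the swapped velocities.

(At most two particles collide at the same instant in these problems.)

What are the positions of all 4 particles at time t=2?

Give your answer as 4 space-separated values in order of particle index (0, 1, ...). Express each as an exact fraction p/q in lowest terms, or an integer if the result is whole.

Answer: -7 6 14 15

Derivation:
Collision at t=1: particles 2 and 3 swap velocities; positions: p0=-3 p1=6 p2=14 p3=14; velocities now: v0=-4 v1=0 v2=0 v3=1
Advance to t=2 (no further collisions before then); velocities: v0=-4 v1=0 v2=0 v3=1; positions = -7 6 14 15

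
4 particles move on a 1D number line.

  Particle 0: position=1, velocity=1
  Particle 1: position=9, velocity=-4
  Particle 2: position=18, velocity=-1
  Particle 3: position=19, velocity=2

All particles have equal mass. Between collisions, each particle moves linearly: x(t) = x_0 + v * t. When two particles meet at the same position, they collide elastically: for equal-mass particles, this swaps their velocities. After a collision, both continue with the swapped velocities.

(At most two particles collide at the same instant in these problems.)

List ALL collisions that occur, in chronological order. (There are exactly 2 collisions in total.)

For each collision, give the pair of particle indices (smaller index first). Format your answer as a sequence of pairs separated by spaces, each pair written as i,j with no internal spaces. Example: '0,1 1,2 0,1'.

Collision at t=8/5: particles 0 and 1 swap velocities; positions: p0=13/5 p1=13/5 p2=82/5 p3=111/5; velocities now: v0=-4 v1=1 v2=-1 v3=2
Collision at t=17/2: particles 1 and 2 swap velocities; positions: p0=-25 p1=19/2 p2=19/2 p3=36; velocities now: v0=-4 v1=-1 v2=1 v3=2

Answer: 0,1 1,2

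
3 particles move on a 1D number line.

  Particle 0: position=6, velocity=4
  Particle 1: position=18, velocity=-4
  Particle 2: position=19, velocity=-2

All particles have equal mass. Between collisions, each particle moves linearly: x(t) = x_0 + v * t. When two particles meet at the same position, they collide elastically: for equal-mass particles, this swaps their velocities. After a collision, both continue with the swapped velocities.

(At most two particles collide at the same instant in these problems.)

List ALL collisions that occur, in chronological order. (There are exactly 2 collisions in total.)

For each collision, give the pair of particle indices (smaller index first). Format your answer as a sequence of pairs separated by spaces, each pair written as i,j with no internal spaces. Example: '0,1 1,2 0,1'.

Collision at t=3/2: particles 0 and 1 swap velocities; positions: p0=12 p1=12 p2=16; velocities now: v0=-4 v1=4 v2=-2
Collision at t=13/6: particles 1 and 2 swap velocities; positions: p0=28/3 p1=44/3 p2=44/3; velocities now: v0=-4 v1=-2 v2=4

Answer: 0,1 1,2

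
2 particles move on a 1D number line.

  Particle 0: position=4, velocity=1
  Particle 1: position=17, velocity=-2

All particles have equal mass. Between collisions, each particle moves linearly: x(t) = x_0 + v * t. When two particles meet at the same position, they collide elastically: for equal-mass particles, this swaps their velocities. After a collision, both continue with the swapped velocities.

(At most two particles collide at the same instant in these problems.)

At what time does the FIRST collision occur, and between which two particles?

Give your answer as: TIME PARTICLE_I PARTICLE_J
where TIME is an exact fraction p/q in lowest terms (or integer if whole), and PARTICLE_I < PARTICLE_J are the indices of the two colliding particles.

Pair (0,1): pos 4,17 vel 1,-2 -> gap=13, closing at 3/unit, collide at t=13/3
Earliest collision: t=13/3 between 0 and 1

Answer: 13/3 0 1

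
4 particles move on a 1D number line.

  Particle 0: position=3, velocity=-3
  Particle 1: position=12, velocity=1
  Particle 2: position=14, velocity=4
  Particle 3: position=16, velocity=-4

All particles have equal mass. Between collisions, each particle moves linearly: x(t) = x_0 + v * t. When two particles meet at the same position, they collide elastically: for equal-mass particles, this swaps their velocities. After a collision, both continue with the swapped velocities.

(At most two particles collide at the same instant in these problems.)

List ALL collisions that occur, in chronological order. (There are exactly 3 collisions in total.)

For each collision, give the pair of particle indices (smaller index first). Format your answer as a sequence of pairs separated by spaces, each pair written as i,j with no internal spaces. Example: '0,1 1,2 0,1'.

Collision at t=1/4: particles 2 and 3 swap velocities; positions: p0=9/4 p1=49/4 p2=15 p3=15; velocities now: v0=-3 v1=1 v2=-4 v3=4
Collision at t=4/5: particles 1 and 2 swap velocities; positions: p0=3/5 p1=64/5 p2=64/5 p3=86/5; velocities now: v0=-3 v1=-4 v2=1 v3=4
Collision at t=13: particles 0 and 1 swap velocities; positions: p0=-36 p1=-36 p2=25 p3=66; velocities now: v0=-4 v1=-3 v2=1 v3=4

Answer: 2,3 1,2 0,1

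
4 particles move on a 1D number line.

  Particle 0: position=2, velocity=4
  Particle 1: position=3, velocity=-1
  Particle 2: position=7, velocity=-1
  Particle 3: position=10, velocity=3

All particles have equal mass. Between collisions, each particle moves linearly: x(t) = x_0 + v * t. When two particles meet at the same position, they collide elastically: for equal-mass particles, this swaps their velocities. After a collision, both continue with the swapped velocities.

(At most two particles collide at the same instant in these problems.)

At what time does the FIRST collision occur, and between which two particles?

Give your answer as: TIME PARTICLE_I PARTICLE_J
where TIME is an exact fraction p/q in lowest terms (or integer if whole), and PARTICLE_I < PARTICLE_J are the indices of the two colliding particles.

Answer: 1/5 0 1

Derivation:
Pair (0,1): pos 2,3 vel 4,-1 -> gap=1, closing at 5/unit, collide at t=1/5
Pair (1,2): pos 3,7 vel -1,-1 -> not approaching (rel speed 0 <= 0)
Pair (2,3): pos 7,10 vel -1,3 -> not approaching (rel speed -4 <= 0)
Earliest collision: t=1/5 between 0 and 1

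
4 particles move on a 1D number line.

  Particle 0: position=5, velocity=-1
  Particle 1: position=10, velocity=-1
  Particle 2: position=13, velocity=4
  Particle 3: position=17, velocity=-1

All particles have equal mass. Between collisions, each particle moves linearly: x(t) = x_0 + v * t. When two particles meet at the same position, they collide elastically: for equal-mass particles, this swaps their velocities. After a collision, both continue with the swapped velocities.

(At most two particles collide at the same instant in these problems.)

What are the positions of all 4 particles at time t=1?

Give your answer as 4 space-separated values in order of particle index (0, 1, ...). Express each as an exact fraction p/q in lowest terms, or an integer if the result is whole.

Answer: 4 9 16 17

Derivation:
Collision at t=4/5: particles 2 and 3 swap velocities; positions: p0=21/5 p1=46/5 p2=81/5 p3=81/5; velocities now: v0=-1 v1=-1 v2=-1 v3=4
Advance to t=1 (no further collisions before then); velocities: v0=-1 v1=-1 v2=-1 v3=4; positions = 4 9 16 17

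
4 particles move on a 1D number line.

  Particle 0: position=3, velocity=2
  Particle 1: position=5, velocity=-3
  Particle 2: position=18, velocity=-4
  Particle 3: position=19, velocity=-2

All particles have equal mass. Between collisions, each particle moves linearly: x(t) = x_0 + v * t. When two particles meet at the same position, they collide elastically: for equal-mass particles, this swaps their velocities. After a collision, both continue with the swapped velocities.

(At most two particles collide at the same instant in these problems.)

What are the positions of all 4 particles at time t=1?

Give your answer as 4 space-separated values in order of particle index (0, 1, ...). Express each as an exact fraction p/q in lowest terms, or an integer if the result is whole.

Answer: 2 5 14 17

Derivation:
Collision at t=2/5: particles 0 and 1 swap velocities; positions: p0=19/5 p1=19/5 p2=82/5 p3=91/5; velocities now: v0=-3 v1=2 v2=-4 v3=-2
Advance to t=1 (no further collisions before then); velocities: v0=-3 v1=2 v2=-4 v3=-2; positions = 2 5 14 17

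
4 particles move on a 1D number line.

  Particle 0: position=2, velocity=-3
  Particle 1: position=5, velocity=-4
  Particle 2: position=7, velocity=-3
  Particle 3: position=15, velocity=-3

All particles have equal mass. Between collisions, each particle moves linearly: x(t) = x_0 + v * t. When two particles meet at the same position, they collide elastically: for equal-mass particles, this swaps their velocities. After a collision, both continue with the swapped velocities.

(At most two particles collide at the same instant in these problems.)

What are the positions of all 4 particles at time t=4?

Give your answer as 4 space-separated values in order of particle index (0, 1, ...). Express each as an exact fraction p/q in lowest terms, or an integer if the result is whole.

Answer: -11 -10 -5 3

Derivation:
Collision at t=3: particles 0 and 1 swap velocities; positions: p0=-7 p1=-7 p2=-2 p3=6; velocities now: v0=-4 v1=-3 v2=-3 v3=-3
Advance to t=4 (no further collisions before then); velocities: v0=-4 v1=-3 v2=-3 v3=-3; positions = -11 -10 -5 3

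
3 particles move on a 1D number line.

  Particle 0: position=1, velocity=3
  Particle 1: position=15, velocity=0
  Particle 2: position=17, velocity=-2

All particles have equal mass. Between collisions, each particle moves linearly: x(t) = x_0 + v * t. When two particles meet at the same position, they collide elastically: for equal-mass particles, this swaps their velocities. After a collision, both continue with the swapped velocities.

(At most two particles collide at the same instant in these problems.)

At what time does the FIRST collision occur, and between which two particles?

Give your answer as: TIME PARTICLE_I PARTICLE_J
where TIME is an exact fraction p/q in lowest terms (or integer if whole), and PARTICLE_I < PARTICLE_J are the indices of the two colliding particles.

Pair (0,1): pos 1,15 vel 3,0 -> gap=14, closing at 3/unit, collide at t=14/3
Pair (1,2): pos 15,17 vel 0,-2 -> gap=2, closing at 2/unit, collide at t=1
Earliest collision: t=1 between 1 and 2

Answer: 1 1 2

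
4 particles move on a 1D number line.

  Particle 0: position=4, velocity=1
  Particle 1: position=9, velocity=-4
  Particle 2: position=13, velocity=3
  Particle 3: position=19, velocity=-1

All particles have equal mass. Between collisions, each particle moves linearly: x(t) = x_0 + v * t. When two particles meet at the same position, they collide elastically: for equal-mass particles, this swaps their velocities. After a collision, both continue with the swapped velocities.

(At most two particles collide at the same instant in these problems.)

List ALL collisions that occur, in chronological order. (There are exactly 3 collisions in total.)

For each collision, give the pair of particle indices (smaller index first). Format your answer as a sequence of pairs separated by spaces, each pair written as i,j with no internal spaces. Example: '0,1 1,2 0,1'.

Collision at t=1: particles 0 and 1 swap velocities; positions: p0=5 p1=5 p2=16 p3=18; velocities now: v0=-4 v1=1 v2=3 v3=-1
Collision at t=3/2: particles 2 and 3 swap velocities; positions: p0=3 p1=11/2 p2=35/2 p3=35/2; velocities now: v0=-4 v1=1 v2=-1 v3=3
Collision at t=15/2: particles 1 and 2 swap velocities; positions: p0=-21 p1=23/2 p2=23/2 p3=71/2; velocities now: v0=-4 v1=-1 v2=1 v3=3

Answer: 0,1 2,3 1,2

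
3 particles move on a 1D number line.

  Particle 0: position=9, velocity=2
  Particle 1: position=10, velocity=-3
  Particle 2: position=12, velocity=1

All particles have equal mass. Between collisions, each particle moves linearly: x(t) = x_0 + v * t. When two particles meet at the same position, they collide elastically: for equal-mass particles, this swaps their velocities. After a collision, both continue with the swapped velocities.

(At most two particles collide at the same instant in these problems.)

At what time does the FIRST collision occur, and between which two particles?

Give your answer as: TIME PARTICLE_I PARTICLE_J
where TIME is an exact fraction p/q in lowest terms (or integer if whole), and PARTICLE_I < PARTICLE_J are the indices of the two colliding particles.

Pair (0,1): pos 9,10 vel 2,-3 -> gap=1, closing at 5/unit, collide at t=1/5
Pair (1,2): pos 10,12 vel -3,1 -> not approaching (rel speed -4 <= 0)
Earliest collision: t=1/5 between 0 and 1

Answer: 1/5 0 1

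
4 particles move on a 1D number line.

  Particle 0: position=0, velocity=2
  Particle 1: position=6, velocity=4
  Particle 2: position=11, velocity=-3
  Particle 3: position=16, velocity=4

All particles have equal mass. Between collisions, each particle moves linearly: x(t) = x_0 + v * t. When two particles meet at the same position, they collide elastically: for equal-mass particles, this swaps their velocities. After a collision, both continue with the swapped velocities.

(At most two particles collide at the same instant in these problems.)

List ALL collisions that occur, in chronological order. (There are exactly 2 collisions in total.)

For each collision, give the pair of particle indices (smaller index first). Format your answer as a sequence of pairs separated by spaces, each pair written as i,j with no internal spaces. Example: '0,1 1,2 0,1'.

Answer: 1,2 0,1

Derivation:
Collision at t=5/7: particles 1 and 2 swap velocities; positions: p0=10/7 p1=62/7 p2=62/7 p3=132/7; velocities now: v0=2 v1=-3 v2=4 v3=4
Collision at t=11/5: particles 0 and 1 swap velocities; positions: p0=22/5 p1=22/5 p2=74/5 p3=124/5; velocities now: v0=-3 v1=2 v2=4 v3=4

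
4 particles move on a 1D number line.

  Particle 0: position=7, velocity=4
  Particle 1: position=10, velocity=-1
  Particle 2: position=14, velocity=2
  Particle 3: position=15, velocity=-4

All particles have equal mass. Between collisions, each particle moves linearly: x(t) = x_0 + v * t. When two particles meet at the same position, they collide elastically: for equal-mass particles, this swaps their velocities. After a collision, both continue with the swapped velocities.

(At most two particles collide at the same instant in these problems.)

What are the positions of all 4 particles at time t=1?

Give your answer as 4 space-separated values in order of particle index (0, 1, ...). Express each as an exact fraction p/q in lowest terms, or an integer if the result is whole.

Collision at t=1/6: particles 2 and 3 swap velocities; positions: p0=23/3 p1=59/6 p2=43/3 p3=43/3; velocities now: v0=4 v1=-1 v2=-4 v3=2
Collision at t=3/5: particles 0 and 1 swap velocities; positions: p0=47/5 p1=47/5 p2=63/5 p3=76/5; velocities now: v0=-1 v1=4 v2=-4 v3=2
Collision at t=1: particles 1 and 2 swap velocities; positions: p0=9 p1=11 p2=11 p3=16; velocities now: v0=-1 v1=-4 v2=4 v3=2
Advance to t=1 (no further collisions before then); velocities: v0=-1 v1=-4 v2=4 v3=2; positions = 9 11 11 16

Answer: 9 11 11 16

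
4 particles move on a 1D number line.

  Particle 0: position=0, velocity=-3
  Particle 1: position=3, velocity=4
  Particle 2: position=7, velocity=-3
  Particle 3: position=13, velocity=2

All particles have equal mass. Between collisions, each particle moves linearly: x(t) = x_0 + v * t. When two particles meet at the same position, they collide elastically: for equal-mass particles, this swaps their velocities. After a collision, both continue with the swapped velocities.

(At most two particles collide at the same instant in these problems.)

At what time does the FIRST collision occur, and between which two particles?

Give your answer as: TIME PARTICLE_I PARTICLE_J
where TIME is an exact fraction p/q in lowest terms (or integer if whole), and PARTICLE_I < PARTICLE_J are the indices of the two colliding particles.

Answer: 4/7 1 2

Derivation:
Pair (0,1): pos 0,3 vel -3,4 -> not approaching (rel speed -7 <= 0)
Pair (1,2): pos 3,7 vel 4,-3 -> gap=4, closing at 7/unit, collide at t=4/7
Pair (2,3): pos 7,13 vel -3,2 -> not approaching (rel speed -5 <= 0)
Earliest collision: t=4/7 between 1 and 2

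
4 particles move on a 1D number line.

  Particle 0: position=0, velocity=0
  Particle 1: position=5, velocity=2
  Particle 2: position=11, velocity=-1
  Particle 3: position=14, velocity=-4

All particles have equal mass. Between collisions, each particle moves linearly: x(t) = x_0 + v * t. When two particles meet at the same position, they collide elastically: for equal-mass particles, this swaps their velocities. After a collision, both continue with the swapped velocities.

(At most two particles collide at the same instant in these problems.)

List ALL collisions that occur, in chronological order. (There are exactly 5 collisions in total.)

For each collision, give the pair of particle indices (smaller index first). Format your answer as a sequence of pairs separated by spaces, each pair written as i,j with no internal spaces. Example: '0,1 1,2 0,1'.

Answer: 2,3 1,2 2,3 0,1 1,2

Derivation:
Collision at t=1: particles 2 and 3 swap velocities; positions: p0=0 p1=7 p2=10 p3=10; velocities now: v0=0 v1=2 v2=-4 v3=-1
Collision at t=3/2: particles 1 and 2 swap velocities; positions: p0=0 p1=8 p2=8 p3=19/2; velocities now: v0=0 v1=-4 v2=2 v3=-1
Collision at t=2: particles 2 and 3 swap velocities; positions: p0=0 p1=6 p2=9 p3=9; velocities now: v0=0 v1=-4 v2=-1 v3=2
Collision at t=7/2: particles 0 and 1 swap velocities; positions: p0=0 p1=0 p2=15/2 p3=12; velocities now: v0=-4 v1=0 v2=-1 v3=2
Collision at t=11: particles 1 and 2 swap velocities; positions: p0=-30 p1=0 p2=0 p3=27; velocities now: v0=-4 v1=-1 v2=0 v3=2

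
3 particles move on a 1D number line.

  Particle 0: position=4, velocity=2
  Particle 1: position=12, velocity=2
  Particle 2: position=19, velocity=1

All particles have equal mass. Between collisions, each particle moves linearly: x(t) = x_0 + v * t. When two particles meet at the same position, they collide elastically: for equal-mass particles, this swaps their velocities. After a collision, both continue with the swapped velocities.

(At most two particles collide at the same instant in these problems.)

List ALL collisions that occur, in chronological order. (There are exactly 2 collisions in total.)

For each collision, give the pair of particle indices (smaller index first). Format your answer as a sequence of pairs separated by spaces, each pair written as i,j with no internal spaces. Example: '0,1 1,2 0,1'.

Collision at t=7: particles 1 and 2 swap velocities; positions: p0=18 p1=26 p2=26; velocities now: v0=2 v1=1 v2=2
Collision at t=15: particles 0 and 1 swap velocities; positions: p0=34 p1=34 p2=42; velocities now: v0=1 v1=2 v2=2

Answer: 1,2 0,1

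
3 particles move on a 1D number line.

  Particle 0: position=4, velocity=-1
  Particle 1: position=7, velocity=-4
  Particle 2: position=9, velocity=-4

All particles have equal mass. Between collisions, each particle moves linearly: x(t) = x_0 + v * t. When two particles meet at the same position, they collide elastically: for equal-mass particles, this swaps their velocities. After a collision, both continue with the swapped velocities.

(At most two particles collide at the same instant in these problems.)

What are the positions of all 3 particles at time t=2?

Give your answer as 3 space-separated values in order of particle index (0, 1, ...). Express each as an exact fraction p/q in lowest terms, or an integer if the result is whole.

Collision at t=1: particles 0 and 1 swap velocities; positions: p0=3 p1=3 p2=5; velocities now: v0=-4 v1=-1 v2=-4
Collision at t=5/3: particles 1 and 2 swap velocities; positions: p0=1/3 p1=7/3 p2=7/3; velocities now: v0=-4 v1=-4 v2=-1
Advance to t=2 (no further collisions before then); velocities: v0=-4 v1=-4 v2=-1; positions = -1 1 2

Answer: -1 1 2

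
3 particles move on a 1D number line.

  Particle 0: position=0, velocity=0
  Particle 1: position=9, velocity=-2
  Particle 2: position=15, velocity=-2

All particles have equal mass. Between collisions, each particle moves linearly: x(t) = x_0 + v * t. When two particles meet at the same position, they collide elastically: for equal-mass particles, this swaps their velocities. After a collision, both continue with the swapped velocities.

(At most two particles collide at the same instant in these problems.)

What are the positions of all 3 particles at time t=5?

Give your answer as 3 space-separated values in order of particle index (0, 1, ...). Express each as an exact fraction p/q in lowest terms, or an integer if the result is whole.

Answer: -1 0 5

Derivation:
Collision at t=9/2: particles 0 and 1 swap velocities; positions: p0=0 p1=0 p2=6; velocities now: v0=-2 v1=0 v2=-2
Advance to t=5 (no further collisions before then); velocities: v0=-2 v1=0 v2=-2; positions = -1 0 5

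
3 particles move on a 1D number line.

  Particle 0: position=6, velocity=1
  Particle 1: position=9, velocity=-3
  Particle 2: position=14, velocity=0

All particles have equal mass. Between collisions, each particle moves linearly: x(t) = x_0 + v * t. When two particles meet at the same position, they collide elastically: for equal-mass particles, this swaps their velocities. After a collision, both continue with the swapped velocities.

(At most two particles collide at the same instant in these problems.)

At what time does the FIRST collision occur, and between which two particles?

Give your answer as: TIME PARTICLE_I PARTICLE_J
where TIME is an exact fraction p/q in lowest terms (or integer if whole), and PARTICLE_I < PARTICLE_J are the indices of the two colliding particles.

Answer: 3/4 0 1

Derivation:
Pair (0,1): pos 6,9 vel 1,-3 -> gap=3, closing at 4/unit, collide at t=3/4
Pair (1,2): pos 9,14 vel -3,0 -> not approaching (rel speed -3 <= 0)
Earliest collision: t=3/4 between 0 and 1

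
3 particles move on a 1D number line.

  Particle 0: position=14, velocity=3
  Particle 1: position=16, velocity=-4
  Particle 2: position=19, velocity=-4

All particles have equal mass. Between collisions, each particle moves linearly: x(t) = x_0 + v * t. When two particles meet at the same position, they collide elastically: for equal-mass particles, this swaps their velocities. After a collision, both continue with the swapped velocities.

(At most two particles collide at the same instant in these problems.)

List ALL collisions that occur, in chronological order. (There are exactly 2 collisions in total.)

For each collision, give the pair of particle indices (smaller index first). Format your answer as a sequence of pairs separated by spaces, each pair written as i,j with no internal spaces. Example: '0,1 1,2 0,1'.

Answer: 0,1 1,2

Derivation:
Collision at t=2/7: particles 0 and 1 swap velocities; positions: p0=104/7 p1=104/7 p2=125/7; velocities now: v0=-4 v1=3 v2=-4
Collision at t=5/7: particles 1 and 2 swap velocities; positions: p0=92/7 p1=113/7 p2=113/7; velocities now: v0=-4 v1=-4 v2=3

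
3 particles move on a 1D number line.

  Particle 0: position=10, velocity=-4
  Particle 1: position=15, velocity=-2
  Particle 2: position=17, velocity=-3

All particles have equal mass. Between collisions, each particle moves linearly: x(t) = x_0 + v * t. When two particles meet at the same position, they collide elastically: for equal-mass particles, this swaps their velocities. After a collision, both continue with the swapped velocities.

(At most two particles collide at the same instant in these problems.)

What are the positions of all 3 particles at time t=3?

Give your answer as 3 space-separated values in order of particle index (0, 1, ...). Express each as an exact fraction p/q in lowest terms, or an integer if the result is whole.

Collision at t=2: particles 1 and 2 swap velocities; positions: p0=2 p1=11 p2=11; velocities now: v0=-4 v1=-3 v2=-2
Advance to t=3 (no further collisions before then); velocities: v0=-4 v1=-3 v2=-2; positions = -2 8 9

Answer: -2 8 9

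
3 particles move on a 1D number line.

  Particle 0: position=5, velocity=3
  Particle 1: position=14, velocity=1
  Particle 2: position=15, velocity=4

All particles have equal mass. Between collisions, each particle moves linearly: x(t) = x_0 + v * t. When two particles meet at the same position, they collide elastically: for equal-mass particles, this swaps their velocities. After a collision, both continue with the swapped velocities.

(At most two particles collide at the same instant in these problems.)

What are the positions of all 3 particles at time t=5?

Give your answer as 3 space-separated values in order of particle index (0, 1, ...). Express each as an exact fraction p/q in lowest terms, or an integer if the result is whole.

Collision at t=9/2: particles 0 and 1 swap velocities; positions: p0=37/2 p1=37/2 p2=33; velocities now: v0=1 v1=3 v2=4
Advance to t=5 (no further collisions before then); velocities: v0=1 v1=3 v2=4; positions = 19 20 35

Answer: 19 20 35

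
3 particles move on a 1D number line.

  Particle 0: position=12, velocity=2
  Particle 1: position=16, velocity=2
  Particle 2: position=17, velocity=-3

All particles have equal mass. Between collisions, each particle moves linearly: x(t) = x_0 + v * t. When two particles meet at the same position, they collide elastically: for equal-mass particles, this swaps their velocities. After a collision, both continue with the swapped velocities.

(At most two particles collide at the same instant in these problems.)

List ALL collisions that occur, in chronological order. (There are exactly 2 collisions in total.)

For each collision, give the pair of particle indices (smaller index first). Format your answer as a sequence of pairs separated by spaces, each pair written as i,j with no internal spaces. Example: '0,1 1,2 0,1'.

Answer: 1,2 0,1

Derivation:
Collision at t=1/5: particles 1 and 2 swap velocities; positions: p0=62/5 p1=82/5 p2=82/5; velocities now: v0=2 v1=-3 v2=2
Collision at t=1: particles 0 and 1 swap velocities; positions: p0=14 p1=14 p2=18; velocities now: v0=-3 v1=2 v2=2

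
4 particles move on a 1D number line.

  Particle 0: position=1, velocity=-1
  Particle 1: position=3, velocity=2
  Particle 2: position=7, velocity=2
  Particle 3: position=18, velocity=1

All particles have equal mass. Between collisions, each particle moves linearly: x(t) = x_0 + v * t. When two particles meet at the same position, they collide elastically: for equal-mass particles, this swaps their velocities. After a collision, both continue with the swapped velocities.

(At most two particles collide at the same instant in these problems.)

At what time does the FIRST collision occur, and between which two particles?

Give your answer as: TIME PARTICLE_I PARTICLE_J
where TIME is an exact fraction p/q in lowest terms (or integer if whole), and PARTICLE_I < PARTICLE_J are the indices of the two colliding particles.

Pair (0,1): pos 1,3 vel -1,2 -> not approaching (rel speed -3 <= 0)
Pair (1,2): pos 3,7 vel 2,2 -> not approaching (rel speed 0 <= 0)
Pair (2,3): pos 7,18 vel 2,1 -> gap=11, closing at 1/unit, collide at t=11
Earliest collision: t=11 between 2 and 3

Answer: 11 2 3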